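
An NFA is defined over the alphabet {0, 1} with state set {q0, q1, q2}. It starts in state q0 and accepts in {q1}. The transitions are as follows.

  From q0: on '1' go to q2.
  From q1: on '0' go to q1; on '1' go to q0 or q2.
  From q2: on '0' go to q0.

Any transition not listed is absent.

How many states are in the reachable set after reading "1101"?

0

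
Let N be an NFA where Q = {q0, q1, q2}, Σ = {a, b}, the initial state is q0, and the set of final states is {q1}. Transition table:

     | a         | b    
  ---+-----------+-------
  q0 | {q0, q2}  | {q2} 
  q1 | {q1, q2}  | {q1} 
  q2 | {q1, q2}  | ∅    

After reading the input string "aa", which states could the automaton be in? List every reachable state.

{q0, q1, q2}

Start in {q0}.
Read 'a': q0→{q0, q2}; now {q0, q2}.
Read 'a': q0→{q0, q2}, q2→{q1, q2}; now {q0, q1, q2}.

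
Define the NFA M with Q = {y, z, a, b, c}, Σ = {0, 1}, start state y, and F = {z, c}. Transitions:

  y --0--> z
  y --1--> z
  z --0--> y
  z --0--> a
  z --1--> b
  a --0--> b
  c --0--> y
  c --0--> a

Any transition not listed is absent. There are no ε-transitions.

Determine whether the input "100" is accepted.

Yes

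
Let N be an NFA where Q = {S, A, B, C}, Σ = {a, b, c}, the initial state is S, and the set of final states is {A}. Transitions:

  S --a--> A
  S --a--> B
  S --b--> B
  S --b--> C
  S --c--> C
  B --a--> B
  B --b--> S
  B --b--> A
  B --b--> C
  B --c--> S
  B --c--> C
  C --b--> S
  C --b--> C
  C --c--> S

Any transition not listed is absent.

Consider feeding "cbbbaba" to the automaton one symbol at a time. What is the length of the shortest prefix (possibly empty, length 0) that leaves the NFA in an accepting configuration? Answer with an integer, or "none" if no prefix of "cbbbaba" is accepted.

4

Start in {S}.
Read 'c': S→{C}; now {C}.
Read 'b': C→{S, C}; now {S, C}.
Read 'b': S→{B, C}, C→{S, C}; now {S, B, C}.
Read 'b': S→{B, C}, B→{S, A, C}, C→{S, C}; now {S, A, B, C}.
None of the earlier sets intersect F, but {S, A, B, C} does.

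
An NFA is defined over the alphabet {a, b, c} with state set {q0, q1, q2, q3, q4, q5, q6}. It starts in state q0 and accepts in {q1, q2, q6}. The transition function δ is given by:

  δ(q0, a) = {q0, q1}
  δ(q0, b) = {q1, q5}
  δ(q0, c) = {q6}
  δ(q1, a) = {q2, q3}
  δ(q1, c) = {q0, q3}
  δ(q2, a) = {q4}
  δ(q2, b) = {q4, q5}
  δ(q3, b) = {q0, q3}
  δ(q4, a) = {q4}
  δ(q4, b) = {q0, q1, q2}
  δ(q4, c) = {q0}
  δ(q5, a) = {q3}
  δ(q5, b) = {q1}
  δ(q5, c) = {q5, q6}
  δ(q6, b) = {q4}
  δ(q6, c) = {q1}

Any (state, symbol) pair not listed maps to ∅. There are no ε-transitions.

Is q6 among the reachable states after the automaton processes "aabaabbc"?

Yes

Start in {q0}.
Read 'a': {q0} → {q0, q1}.
Read 'a': {q0, q1} → {q0, q1, q2, q3}.
Read 'b': {q0, q1, q2, q3} → {q0, q1, q3, q4, q5}.
Read 'a': {q0, q1, q3, q4, q5} → {q0, q1, q2, q3, q4}.
Read 'a': {q0, q1, q2, q3, q4} → {q0, q1, q2, q3, q4}.
Read 'b': {q0, q1, q2, q3, q4} → {q0, q1, q2, q3, q4, q5}.
Read 'b': {q0, q1, q2, q3, q4, q5} → {q0, q1, q2, q3, q4, q5}.
Read 'c': {q0, q1, q2, q3, q4, q5} → {q0, q3, q5, q6}.
State q6 is in {q0, q3, q5, q6}.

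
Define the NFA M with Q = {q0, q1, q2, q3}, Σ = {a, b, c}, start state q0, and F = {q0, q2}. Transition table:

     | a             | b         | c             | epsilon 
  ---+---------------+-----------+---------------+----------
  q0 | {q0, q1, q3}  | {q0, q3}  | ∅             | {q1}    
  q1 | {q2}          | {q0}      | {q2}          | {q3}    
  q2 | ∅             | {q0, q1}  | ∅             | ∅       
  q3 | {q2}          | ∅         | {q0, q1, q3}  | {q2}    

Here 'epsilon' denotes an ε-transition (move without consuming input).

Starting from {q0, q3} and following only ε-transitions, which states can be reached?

Begin with {q0, q3}.
ε-move q0 → q1; add q1.
ε-move q3 → q2; add q2.

{q0, q1, q2, q3}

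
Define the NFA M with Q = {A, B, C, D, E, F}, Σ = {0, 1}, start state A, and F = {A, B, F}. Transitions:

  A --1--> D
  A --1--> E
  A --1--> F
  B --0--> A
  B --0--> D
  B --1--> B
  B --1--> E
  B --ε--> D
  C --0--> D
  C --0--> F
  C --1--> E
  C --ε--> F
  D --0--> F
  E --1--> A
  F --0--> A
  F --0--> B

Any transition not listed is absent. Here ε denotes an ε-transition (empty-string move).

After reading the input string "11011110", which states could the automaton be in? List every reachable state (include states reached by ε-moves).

∅

Start in {A}.
Read '1': A→{D, E, F}; now {D, E, F}.
Read '1': D→∅, E→{A}, F→∅; now {A}.
Read '0': A→∅; now ∅.
The set is empty and remains empty for the remaining 5 symbols.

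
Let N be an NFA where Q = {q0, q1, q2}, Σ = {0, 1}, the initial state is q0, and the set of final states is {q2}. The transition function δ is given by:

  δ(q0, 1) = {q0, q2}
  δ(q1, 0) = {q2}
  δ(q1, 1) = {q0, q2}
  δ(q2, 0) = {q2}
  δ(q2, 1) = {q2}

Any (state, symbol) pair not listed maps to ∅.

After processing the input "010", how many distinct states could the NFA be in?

0

Start in {q0}.
Read '0': q0→∅; now ∅.
The set is empty and remains empty for the remaining 2 symbols.
That set has 0 states.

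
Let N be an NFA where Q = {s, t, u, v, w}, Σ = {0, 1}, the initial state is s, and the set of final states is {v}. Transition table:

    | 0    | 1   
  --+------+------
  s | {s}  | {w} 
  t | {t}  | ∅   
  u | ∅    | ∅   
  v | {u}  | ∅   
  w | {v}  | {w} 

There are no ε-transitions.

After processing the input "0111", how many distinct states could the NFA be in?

Start in {s}.
Read '0': s→{s}; now {s}.
Read '1': s→{w}; now {w}.
Read '1': w→{w}; now {w}.
Read '1': w→{w}; now {w}.
That set has 1 state.

1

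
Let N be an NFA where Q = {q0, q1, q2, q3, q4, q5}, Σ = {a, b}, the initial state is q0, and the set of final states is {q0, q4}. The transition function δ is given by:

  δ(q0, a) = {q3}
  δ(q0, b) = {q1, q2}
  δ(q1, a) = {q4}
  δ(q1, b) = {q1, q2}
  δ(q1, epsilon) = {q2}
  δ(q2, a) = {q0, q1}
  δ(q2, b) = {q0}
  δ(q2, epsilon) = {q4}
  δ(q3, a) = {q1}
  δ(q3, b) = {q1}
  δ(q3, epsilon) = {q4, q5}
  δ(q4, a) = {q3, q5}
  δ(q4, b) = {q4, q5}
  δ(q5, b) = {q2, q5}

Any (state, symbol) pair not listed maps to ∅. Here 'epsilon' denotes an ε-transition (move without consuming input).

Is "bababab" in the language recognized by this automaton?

Yes

Start in {q0}.
Read 'b': q0→{q1, q2}; union {q1, q2}; ε-closure = {q1, q2, q4}.
Read 'a': q1→{q4}, q2→{q0, q1}, q4→{q3, q5}; union {q0, q1, q3, q4, q5}; ε-closure = {q0, q1, q2, q3, q4, q5}.
Read 'b': q0→{q1, q2}, q1→{q1, q2}, q2→{q0}, q3→{q1}, q4→{q4, q5}, q5→{q2, q5}; now {q0, q1, q2, q4, q5}.
Read 'a': q0→{q3}, q1→{q4}, q2→{q0, q1}, q4→{q3, q5}, q5→∅; union {q0, q1, q3, q4, q5}; ε-closure = {q0, q1, q2, q3, q4, q5}.
Read 'b': q0→{q1, q2}, q1→{q1, q2}, q2→{q0}, q3→{q1}, q4→{q4, q5}, q5→{q2, q5}; now {q0, q1, q2, q4, q5}.
Read 'a': q0→{q3}, q1→{q4}, q2→{q0, q1}, q4→{q3, q5}, q5→∅; union {q0, q1, q3, q4, q5}; ε-closure = {q0, q1, q2, q3, q4, q5}.
Read 'b': q0→{q1, q2}, q1→{q1, q2}, q2→{q0}, q3→{q1}, q4→{q4, q5}, q5→{q2, q5}; now {q0, q1, q2, q4, q5}.
The final set {q0, q1, q2, q4, q5} contains the accepting states q0, q4.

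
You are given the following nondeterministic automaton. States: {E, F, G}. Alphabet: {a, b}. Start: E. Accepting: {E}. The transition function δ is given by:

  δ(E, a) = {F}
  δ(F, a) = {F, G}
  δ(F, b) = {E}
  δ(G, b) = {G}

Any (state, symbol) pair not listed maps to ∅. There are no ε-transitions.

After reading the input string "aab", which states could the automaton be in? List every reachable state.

{E, G}

Start in {E}.
Read 'a': E→{F}; now {F}.
Read 'a': F→{F, G}; now {F, G}.
Read 'b': F→{E}, G→{G}; now {E, G}.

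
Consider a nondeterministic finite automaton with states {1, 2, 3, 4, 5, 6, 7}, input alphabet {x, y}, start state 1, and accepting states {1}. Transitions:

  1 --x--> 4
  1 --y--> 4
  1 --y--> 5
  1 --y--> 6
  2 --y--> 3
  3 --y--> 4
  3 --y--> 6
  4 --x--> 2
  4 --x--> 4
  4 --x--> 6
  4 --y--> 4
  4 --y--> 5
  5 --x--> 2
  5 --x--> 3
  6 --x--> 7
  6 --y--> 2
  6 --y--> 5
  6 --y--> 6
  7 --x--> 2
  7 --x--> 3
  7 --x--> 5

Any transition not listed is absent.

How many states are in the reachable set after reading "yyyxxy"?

5

Start in {1}.
Read 'y': 1→{4, 5, 6}; now {4, 5, 6}.
Read 'y': 4→{4, 5}, 5→∅, 6→{2, 5, 6}; now {2, 4, 5, 6}.
Read 'y': 2→{3}, 4→{4, 5}, 5→∅, 6→{2, 5, 6}; now {2, 3, 4, 5, 6}.
Read 'x': 2→∅, 3→∅, 4→{2, 4, 6}, 5→{2, 3}, 6→{7}; now {2, 3, 4, 6, 7}.
Read 'x': 2→∅, 3→∅, 4→{2, 4, 6}, 6→{7}, 7→{2, 3, 5}; now {2, 3, 4, 5, 6, 7}.
Read 'y': 2→{3}, 3→{4, 6}, 4→{4, 5}, 5→∅, 6→{2, 5, 6}, 7→∅; now {2, 3, 4, 5, 6}.
That set has 5 states.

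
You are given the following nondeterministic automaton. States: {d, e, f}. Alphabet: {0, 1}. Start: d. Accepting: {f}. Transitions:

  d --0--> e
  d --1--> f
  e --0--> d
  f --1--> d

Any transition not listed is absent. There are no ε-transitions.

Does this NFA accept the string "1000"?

No

Start in {d}.
Read '1': d→{f}; now {f}.
Read '0': f→∅; now ∅.
The set is empty and remains empty for the remaining 2 symbols.
The final set ∅ contains no accepting state.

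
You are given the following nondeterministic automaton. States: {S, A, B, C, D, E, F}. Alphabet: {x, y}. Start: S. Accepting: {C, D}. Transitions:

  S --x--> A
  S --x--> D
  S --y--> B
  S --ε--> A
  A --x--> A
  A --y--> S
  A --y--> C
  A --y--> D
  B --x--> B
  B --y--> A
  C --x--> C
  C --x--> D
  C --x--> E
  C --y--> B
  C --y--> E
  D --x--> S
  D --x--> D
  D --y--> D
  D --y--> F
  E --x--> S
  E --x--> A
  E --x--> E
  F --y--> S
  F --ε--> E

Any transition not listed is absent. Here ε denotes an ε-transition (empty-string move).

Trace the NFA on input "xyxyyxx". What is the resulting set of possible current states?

{S, A, B, C, D, E}

Start: ε-closure({S}) = {S, A}.
Read 'x': {S, A} → {A, D}.
Read 'y': {A, D} → {S, A, C, D, E, F}.
Read 'x': {S, A, C, D, E, F} → {S, A, C, D, E}.
Read 'y': {S, A, C, D, E} → {S, A, B, C, D, E, F}.
Read 'y': {S, A, B, C, D, E, F} → {S, A, B, C, D, E, F}.
Read 'x': {S, A, B, C, D, E, F} → {S, A, B, C, D, E}.
Read 'x': {S, A, B, C, D, E} → {S, A, B, C, D, E}.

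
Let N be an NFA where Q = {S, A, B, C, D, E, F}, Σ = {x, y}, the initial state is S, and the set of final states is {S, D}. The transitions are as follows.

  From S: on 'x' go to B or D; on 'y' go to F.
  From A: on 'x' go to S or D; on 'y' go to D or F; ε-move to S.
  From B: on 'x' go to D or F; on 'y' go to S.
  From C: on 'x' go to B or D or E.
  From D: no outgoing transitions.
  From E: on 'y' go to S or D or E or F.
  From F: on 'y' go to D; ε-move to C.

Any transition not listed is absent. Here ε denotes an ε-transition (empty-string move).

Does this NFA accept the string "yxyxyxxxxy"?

Yes

Start in {S}.
Read 'y': {S} → {C, F}.
Read 'x': {C, F} → {B, D, E}.
Read 'y': {B, D, E} → {S, C, D, E, F}.
Read 'x': {S, C, D, E, F} → {B, D, E}.
Read 'y': {B, D, E} → {S, C, D, E, F}.
Read 'x': {S, C, D, E, F} → {B, D, E}.
Read 'x': {B, D, E} → {C, D, F}.
Read 'x': {C, D, F} → {B, D, E}.
Read 'x': {B, D, E} → {C, D, F}.
Read 'y': {C, D, F} → {D}.
The final set {D} contains the accepting state D.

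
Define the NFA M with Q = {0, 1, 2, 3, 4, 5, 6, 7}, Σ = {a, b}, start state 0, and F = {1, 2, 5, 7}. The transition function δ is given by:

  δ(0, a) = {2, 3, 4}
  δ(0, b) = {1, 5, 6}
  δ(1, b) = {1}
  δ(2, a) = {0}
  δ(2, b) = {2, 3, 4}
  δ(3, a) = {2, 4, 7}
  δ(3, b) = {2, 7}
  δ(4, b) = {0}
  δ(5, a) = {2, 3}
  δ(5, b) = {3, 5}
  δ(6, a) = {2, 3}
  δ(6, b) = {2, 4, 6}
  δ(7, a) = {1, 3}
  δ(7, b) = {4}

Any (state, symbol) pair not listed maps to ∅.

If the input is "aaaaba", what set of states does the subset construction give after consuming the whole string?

Start in {0}.
Read 'a': 0→{2, 3, 4}; now {2, 3, 4}.
Read 'a': 2→{0}, 3→{2, 4, 7}, 4→∅; now {0, 2, 4, 7}.
Read 'a': 0→{2, 3, 4}, 2→{0}, 4→∅, 7→{1, 3}; now {0, 1, 2, 3, 4}.
Read 'a': 0→{2, 3, 4}, 1→∅, 2→{0}, 3→{2, 4, 7}, 4→∅; now {0, 2, 3, 4, 7}.
Read 'b': 0→{1, 5, 6}, 2→{2, 3, 4}, 3→{2, 7}, 4→{0}, 7→{4}; now {0, 1, 2, 3, 4, 5, 6, 7}.
Read 'a': 0→{2, 3, 4}, 1→∅, 2→{0}, 3→{2, 4, 7}, 4→∅, 5→{2, 3}, 6→{2, 3}, 7→{1, 3}; now {0, 1, 2, 3, 4, 7}.

{0, 1, 2, 3, 4, 7}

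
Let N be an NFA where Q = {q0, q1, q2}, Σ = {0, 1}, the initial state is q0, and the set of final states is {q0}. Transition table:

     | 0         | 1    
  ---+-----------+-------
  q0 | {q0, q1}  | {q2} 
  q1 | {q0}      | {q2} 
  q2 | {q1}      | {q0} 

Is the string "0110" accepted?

Yes

Start in {q0}.
Read '0': {q0} → {q0, q1}.
Read '1': {q0, q1} → {q2}.
Read '1': {q2} → {q0}.
Read '0': {q0} → {q0, q1}.
The final set {q0, q1} contains the accepting state q0.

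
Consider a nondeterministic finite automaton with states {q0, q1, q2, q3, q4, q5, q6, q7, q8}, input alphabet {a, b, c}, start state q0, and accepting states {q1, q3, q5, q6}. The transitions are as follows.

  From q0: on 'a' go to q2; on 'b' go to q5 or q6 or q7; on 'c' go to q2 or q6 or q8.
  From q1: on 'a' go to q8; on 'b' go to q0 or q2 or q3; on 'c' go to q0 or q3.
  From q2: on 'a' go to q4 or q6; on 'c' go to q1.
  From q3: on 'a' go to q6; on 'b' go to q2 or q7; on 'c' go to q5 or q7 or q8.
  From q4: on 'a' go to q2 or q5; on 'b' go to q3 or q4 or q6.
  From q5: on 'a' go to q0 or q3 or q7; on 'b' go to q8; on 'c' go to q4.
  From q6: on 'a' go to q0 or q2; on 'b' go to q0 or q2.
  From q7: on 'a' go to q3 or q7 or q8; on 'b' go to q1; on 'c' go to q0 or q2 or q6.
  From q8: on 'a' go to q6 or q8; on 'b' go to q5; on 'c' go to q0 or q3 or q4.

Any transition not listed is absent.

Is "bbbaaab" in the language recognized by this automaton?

Yes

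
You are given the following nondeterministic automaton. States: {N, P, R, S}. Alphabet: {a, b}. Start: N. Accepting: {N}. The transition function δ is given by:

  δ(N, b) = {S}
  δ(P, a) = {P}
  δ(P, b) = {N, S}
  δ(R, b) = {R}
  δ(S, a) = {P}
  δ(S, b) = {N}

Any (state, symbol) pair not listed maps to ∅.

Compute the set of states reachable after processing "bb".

Start in {N}.
Read 'b': {N} → {S}.
Read 'b': {S} → {N}.

{N}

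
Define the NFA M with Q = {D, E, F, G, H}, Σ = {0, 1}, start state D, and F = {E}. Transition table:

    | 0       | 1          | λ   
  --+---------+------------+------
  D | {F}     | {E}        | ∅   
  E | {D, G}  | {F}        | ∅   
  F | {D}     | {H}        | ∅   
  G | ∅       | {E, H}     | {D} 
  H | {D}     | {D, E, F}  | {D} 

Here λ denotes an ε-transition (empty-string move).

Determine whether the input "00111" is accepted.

Start in {D}.
Read '0': D→{F}; now {F}.
Read '0': F→{D}; now {D}.
Read '1': D→{E}; now {E}.
Read '1': E→{F}; now {F}.
Read '1': F→{H}; union {H}; ε-closure = {D, H}.
The final set {D, H} contains no accepting state.

No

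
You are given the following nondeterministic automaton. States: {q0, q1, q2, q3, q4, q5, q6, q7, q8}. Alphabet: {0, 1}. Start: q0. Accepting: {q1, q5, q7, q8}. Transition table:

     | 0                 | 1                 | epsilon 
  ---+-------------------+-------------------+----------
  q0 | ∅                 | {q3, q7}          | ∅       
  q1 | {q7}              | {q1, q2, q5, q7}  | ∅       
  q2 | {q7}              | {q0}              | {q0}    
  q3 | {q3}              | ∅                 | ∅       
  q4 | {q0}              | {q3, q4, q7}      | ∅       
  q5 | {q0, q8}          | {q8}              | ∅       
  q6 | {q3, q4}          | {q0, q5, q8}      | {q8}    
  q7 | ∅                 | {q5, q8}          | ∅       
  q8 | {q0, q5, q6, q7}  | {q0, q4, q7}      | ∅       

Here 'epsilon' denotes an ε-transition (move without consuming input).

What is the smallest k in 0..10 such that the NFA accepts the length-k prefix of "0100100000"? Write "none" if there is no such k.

Start in {q0}.
Read '0': q0→∅; now ∅.
The set is empty and remains empty for the remaining 9 symbols.
No reachable set along the way intersects F.

none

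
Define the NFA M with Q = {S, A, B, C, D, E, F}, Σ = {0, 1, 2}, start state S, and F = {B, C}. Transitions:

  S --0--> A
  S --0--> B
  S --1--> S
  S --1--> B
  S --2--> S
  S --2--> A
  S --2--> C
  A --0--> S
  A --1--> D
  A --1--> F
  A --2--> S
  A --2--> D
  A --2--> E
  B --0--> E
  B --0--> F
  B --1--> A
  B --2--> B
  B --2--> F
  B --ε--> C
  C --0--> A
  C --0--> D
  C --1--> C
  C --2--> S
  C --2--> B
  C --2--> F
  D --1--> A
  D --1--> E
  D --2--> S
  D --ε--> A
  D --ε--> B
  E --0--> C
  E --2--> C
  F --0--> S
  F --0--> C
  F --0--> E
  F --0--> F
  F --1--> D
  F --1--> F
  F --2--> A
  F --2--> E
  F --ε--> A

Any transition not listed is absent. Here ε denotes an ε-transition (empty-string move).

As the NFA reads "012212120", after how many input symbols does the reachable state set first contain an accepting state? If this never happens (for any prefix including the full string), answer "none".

1

Start in {S}.
Read '0': {S} → {A, B, C}.
None of the earlier sets intersect F, but {A, B, C} does.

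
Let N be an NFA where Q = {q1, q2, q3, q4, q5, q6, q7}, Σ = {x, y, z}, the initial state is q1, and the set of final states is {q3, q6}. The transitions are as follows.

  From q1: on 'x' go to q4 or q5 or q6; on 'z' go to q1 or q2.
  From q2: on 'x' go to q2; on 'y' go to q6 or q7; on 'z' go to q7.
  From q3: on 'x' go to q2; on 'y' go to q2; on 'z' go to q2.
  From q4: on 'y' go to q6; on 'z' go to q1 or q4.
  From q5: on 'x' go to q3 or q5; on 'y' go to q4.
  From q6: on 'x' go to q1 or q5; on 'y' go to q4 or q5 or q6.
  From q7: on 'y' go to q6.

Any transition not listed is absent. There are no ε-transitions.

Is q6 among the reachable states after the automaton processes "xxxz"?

Start in {q1}.
Read 'x': q1→{q4, q5, q6}; now {q4, q5, q6}.
Read 'x': q4→∅, q5→{q3, q5}, q6→{q1, q5}; now {q1, q3, q5}.
Read 'x': q1→{q4, q5, q6}, q3→{q2}, q5→{q3, q5}; now {q2, q3, q4, q5, q6}.
Read 'z': q2→{q7}, q3→{q2}, q4→{q1, q4}, q5→∅, q6→∅; now {q1, q2, q4, q7}.
State q6 is not in {q1, q2, q4, q7}.

No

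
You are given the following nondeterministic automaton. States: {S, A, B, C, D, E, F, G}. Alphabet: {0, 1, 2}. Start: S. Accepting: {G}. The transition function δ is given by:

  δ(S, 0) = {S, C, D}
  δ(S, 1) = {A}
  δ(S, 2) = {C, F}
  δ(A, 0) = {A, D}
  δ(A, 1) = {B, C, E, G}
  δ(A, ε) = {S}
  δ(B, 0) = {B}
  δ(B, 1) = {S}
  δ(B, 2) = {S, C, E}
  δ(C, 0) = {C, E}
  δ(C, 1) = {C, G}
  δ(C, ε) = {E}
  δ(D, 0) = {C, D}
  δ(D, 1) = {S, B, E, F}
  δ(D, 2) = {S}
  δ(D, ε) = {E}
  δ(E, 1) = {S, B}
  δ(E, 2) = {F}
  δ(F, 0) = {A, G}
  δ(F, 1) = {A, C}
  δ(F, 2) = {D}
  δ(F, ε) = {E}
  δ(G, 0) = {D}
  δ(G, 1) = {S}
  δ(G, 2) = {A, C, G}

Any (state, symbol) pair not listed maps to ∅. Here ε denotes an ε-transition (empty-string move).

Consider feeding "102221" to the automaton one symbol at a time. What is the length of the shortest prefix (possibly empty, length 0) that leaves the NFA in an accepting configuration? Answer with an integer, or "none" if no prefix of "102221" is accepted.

none

Start in {S}.
Read '1': {S} → {S, A}.
Read '0': {S, A} → {S, A, C, D, E}.
Read '2': {S, A, C, D, E} → {S, C, E, F}.
Read '2': {S, C, E, F} → {C, D, E, F}.
Read '2': {C, D, E, F} → {S, D, E, F}.
Read '1': {S, D, E, F} → {S, A, B, C, E, F}.
No reachable set along the way intersects F.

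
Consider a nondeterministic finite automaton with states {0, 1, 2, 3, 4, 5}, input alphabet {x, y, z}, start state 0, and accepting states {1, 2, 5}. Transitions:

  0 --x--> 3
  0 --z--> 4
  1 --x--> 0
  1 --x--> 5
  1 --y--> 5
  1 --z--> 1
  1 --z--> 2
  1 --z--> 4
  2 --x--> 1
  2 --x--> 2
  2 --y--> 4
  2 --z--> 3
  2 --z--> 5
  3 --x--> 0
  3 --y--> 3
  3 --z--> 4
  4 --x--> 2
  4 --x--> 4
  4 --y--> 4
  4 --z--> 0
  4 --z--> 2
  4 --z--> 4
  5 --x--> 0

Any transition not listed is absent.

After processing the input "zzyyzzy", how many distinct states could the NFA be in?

2

Start in {0}.
Read 'z': 0→{4}; now {4}.
Read 'z': 4→{0, 2, 4}; now {0, 2, 4}.
Read 'y': 0→∅, 2→{4}, 4→{4}; now {4}.
Read 'y': 4→{4}; now {4}.
Read 'z': 4→{0, 2, 4}; now {0, 2, 4}.
Read 'z': 0→{4}, 2→{3, 5}, 4→{0, 2, 4}; now {0, 2, 3, 4, 5}.
Read 'y': 0→∅, 2→{4}, 3→{3}, 4→{4}, 5→∅; now {3, 4}.
That set has 2 states.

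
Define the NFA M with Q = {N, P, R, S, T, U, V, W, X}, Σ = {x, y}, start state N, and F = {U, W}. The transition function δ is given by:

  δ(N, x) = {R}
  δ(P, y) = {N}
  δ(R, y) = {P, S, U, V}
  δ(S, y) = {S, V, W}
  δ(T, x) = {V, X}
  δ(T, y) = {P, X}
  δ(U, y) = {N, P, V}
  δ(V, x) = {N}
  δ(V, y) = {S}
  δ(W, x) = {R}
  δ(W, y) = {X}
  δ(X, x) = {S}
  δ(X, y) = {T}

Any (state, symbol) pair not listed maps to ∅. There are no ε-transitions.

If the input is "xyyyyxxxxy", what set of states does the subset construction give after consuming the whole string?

∅

Start in {N}.
Read 'x': {N} → {R}.
Read 'y': {R} → {P, S, U, V}.
Read 'y': {P, S, U, V} → {N, P, S, V, W}.
Read 'y': {N, P, S, V, W} → {N, S, V, W, X}.
Read 'y': {N, S, V, W, X} → {S, T, V, W, X}.
Read 'x': {S, T, V, W, X} → {N, R, S, V, X}.
Read 'x': {N, R, S, V, X} → {N, R, S}.
Read 'x': {N, R, S} → {R}.
Read 'x': {R} → ∅.
The set is empty and remains empty for the remaining 1 symbol.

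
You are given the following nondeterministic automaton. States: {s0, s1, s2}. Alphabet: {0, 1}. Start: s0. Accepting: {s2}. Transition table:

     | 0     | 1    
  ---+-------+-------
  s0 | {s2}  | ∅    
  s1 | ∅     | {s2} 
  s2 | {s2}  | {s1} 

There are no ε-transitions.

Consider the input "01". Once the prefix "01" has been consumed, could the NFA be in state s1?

Yes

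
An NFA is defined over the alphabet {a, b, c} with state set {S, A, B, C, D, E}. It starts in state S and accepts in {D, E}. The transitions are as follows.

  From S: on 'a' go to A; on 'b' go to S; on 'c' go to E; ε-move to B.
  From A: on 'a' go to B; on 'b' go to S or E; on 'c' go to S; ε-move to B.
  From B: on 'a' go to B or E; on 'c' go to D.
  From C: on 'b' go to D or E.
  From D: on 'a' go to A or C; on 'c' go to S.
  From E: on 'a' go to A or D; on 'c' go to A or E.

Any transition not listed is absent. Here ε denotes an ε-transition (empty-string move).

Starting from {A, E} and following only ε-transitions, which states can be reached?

Begin with {A, E}.
ε-move A → B; add B.

{A, B, E}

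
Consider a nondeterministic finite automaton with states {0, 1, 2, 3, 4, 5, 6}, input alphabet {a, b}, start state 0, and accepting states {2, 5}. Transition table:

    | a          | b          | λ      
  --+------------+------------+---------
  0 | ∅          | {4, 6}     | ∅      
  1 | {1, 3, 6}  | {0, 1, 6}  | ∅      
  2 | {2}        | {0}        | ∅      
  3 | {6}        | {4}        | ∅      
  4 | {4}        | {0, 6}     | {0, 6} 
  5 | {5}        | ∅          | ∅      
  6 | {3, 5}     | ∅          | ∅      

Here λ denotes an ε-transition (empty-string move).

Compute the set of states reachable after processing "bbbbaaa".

Start in {0}.
Read 'b': {0} → {0, 4, 6}.
Read 'b': {0, 4, 6} → {0, 4, 6}.
Read 'b': {0, 4, 6} → {0, 4, 6}.
Read 'b': {0, 4, 6} → {0, 4, 6}.
Read 'a': {0, 4, 6} → {0, 3, 4, 5, 6}.
Read 'a': {0, 3, 4, 5, 6} → {0, 3, 4, 5, 6}.
Read 'a': {0, 3, 4, 5, 6} → {0, 3, 4, 5, 6}.

{0, 3, 4, 5, 6}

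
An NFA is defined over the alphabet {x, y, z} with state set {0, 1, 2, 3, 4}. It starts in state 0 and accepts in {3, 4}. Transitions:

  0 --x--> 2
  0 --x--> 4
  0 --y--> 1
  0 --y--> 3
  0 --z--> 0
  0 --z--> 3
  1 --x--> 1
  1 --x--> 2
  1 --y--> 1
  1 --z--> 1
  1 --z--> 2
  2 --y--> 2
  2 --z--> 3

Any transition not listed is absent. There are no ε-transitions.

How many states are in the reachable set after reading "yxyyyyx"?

2

Start in {0}.
Read 'y': 0→{1, 3}; now {1, 3}.
Read 'x': 1→{1, 2}, 3→∅; now {1, 2}.
Read 'y': 1→{1}, 2→{2}; now {1, 2}.
Read 'y': 1→{1}, 2→{2}; now {1, 2}.
Read 'y': 1→{1}, 2→{2}; now {1, 2}.
Read 'y': 1→{1}, 2→{2}; now {1, 2}.
Read 'x': 1→{1, 2}, 2→∅; now {1, 2}.
That set has 2 states.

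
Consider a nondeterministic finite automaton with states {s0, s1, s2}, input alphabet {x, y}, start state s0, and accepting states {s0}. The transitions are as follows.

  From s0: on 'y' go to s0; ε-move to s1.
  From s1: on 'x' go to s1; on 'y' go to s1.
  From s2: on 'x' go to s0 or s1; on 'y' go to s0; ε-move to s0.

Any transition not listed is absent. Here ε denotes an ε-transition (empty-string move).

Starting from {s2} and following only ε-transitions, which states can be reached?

{s0, s1, s2}

Begin with {s2}.
ε-move s2 → s0; add s0.
ε-move s0 → s1; add s1.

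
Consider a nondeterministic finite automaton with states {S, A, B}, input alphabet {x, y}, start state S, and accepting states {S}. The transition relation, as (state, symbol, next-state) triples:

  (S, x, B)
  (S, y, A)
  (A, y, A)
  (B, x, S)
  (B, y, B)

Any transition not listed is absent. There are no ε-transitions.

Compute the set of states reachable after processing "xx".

{S}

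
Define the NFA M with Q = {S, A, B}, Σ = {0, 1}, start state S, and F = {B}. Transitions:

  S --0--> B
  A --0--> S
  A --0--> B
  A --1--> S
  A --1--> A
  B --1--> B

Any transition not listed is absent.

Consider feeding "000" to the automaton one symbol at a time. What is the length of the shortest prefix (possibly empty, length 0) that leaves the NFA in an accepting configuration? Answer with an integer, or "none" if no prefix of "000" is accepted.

Start in {S}.
Read '0': {S} → {B}.
None of the earlier sets intersect F, but {B} does.

1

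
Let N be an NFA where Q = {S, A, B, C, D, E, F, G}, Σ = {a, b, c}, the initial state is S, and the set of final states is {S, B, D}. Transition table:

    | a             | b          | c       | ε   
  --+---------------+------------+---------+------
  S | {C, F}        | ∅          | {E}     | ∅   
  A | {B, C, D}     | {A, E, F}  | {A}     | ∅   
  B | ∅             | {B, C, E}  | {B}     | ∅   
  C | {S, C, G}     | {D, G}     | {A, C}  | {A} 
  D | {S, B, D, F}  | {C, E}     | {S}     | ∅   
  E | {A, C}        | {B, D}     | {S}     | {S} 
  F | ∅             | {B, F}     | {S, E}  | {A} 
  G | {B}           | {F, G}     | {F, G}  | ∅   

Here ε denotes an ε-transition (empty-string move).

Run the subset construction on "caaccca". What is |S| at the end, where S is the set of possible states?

Start in {S}.
Read 'c': S→{E}; union {E}; ε-closure = {S, E}.
Read 'a': S→{C, F}, E→{A, C}; now {A, C, F}.
Read 'a': A→{B, C, D}, C→{S, C, G}, F→∅; union {S, B, C, D, G}; ε-closure = {S, A, B, C, D, G}.
Read 'c': S→{E}, A→{A}, B→{B}, C→{A, C}, D→{S}, G→{F, G}; now {S, A, B, C, E, F, G}.
Read 'c': S→{E}, A→{A}, B→{B}, C→{A, C}, E→{S}, F→{S, E}, G→{F, G}; now {S, A, B, C, E, F, G}.
Read 'c': S→{E}, A→{A}, B→{B}, C→{A, C}, E→{S}, F→{S, E}, G→{F, G}; now {S, A, B, C, E, F, G}.
Read 'a': S→{C, F}, A→{B, C, D}, B→∅, C→{S, C, G}, E→{A, C}, F→∅, G→{B}; now {S, A, B, C, D, F, G}.
That set has 7 states.

7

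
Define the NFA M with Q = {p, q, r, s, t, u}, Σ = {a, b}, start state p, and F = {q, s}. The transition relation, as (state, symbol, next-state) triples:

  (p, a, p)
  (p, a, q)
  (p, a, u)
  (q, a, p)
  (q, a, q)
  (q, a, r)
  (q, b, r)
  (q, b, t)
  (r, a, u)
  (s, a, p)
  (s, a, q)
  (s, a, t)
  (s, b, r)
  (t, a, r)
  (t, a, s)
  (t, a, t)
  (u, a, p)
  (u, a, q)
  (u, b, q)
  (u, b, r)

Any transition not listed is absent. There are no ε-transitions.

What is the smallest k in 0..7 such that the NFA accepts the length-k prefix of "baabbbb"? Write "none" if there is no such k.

Start in {p}.
Read 'b': {p} → ∅.
The set is empty and remains empty for the remaining 6 symbols.
No reachable set along the way intersects F.

none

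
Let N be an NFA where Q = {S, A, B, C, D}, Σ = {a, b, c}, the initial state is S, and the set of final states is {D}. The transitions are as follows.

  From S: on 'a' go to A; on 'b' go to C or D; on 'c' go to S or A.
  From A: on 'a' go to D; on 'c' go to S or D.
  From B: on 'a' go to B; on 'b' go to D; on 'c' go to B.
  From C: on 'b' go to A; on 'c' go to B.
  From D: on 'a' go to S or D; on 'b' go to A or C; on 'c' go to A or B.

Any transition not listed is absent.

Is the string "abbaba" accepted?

No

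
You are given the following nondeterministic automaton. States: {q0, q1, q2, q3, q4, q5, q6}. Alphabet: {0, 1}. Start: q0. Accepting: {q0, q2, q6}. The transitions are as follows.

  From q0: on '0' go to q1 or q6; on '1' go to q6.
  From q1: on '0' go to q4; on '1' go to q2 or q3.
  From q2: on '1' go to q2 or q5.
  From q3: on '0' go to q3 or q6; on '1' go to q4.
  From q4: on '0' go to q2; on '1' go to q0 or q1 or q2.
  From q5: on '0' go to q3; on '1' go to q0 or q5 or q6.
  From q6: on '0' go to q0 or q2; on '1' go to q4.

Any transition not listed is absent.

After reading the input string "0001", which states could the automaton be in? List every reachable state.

Start in {q0}.
Read '0': q0→{q1, q6}; now {q1, q6}.
Read '0': q1→{q4}, q6→{q0, q2}; now {q0, q2, q4}.
Read '0': q0→{q1, q6}, q2→∅, q4→{q2}; now {q1, q2, q6}.
Read '1': q1→{q2, q3}, q2→{q2, q5}, q6→{q4}; now {q2, q3, q4, q5}.

{q2, q3, q4, q5}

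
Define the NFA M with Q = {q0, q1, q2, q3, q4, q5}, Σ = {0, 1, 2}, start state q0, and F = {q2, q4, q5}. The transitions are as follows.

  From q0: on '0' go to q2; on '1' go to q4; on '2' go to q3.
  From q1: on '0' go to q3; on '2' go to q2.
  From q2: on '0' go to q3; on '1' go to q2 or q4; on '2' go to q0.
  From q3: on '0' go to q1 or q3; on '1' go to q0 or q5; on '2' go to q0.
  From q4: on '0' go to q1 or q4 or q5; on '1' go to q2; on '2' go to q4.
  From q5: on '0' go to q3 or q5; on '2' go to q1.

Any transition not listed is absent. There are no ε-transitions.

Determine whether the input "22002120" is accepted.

Yes

Start in {q0}.
Read '2': q0→{q3}; now {q3}.
Read '2': q3→{q0}; now {q0}.
Read '0': q0→{q2}; now {q2}.
Read '0': q2→{q3}; now {q3}.
Read '2': q3→{q0}; now {q0}.
Read '1': q0→{q4}; now {q4}.
Read '2': q4→{q4}; now {q4}.
Read '0': q4→{q1, q4, q5}; now {q1, q4, q5}.
The final set {q1, q4, q5} contains the accepting states q4, q5.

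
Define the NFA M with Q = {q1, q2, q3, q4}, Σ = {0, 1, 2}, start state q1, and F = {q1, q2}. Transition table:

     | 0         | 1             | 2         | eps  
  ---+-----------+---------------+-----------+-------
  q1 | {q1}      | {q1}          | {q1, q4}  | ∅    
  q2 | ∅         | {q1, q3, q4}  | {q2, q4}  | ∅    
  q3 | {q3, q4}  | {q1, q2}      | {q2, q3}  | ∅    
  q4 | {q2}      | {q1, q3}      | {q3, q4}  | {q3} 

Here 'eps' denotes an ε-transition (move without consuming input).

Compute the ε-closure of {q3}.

Begin with {q3}.
No ε-moves leave this set, so the closure equals the set itself.

{q3}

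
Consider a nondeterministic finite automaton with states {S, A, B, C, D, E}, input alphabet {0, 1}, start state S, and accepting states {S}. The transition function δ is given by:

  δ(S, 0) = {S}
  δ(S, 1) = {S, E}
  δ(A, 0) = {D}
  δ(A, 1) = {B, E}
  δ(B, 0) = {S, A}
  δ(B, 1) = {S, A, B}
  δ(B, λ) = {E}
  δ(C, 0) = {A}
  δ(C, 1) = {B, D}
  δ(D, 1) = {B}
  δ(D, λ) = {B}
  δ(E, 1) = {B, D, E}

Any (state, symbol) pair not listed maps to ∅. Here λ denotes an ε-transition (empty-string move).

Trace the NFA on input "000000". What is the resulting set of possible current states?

{S}

Start in {S}.
Read '0': {S} → {S}.
Read '0': {S} → {S}.
Read '0': {S} → {S}.
Read '0': {S} → {S}.
Read '0': {S} → {S}.
Read '0': {S} → {S}.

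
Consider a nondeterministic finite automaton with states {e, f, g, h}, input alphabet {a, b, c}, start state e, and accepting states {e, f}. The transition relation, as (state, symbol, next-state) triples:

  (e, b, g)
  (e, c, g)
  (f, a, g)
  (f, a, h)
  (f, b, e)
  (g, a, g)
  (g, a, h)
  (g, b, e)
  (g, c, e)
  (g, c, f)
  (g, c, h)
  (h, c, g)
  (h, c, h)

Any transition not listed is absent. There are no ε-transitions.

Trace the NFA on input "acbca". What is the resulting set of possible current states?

∅

Start in {e}.
Read 'a': e→∅; now ∅.
The set is empty and remains empty for the remaining 4 symbols.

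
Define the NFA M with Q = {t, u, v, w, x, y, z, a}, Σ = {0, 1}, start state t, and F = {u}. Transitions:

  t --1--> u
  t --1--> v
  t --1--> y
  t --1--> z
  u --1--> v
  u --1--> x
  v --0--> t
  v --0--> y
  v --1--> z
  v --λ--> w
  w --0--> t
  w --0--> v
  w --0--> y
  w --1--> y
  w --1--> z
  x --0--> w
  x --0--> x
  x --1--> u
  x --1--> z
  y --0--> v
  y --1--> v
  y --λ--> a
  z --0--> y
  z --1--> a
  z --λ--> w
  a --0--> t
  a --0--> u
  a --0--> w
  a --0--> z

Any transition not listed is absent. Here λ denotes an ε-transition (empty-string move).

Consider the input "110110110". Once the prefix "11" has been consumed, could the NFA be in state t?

No

Start in {t}.
Read '1': t→{u, v, y, z}; union {u, v, y, z}; ε-closure = {u, v, w, y, z, a}.
Read '1': u→{v, x}, v→{z}, w→{y, z}, y→{v}, z→{a}, a→∅; union {v, x, y, z, a}; ε-closure = {v, w, x, y, z, a}.
State t is not in {v, w, x, y, z, a}.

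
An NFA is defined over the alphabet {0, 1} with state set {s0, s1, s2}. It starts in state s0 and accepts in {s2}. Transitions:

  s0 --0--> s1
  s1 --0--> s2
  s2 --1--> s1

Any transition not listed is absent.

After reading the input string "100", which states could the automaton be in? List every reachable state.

Start in {s0}.
Read '1': s0→∅; now ∅.
The set is empty and remains empty for the remaining 2 symbols.

∅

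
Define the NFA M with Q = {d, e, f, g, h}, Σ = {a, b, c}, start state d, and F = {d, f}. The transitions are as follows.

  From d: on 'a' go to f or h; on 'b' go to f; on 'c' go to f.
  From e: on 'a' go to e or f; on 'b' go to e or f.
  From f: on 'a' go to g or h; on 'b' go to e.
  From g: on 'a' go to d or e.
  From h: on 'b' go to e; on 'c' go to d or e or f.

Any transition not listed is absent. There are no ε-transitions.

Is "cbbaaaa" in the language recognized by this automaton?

Yes

Start in {d}.
Read 'c': d→{f}; now {f}.
Read 'b': f→{e}; now {e}.
Read 'b': e→{e, f}; now {e, f}.
Read 'a': e→{e, f}, f→{g, h}; now {e, f, g, h}.
Read 'a': e→{e, f}, f→{g, h}, g→{d, e}, h→∅; now {d, e, f, g, h}.
Read 'a': d→{f, h}, e→{e, f}, f→{g, h}, g→{d, e}, h→∅; now {d, e, f, g, h}.
Read 'a': d→{f, h}, e→{e, f}, f→{g, h}, g→{d, e}, h→∅; now {d, e, f, g, h}.
The final set {d, e, f, g, h} contains the accepting states d, f.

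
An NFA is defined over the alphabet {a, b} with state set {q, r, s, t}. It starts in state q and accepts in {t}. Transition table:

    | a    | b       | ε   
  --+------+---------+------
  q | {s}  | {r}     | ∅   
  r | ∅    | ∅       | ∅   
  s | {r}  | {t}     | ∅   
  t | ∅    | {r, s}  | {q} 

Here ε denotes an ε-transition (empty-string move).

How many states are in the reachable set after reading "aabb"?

Start in {q}.
Read 'a': {q} → {s}.
Read 'a': {s} → {r}.
Read 'b': {r} → ∅.
The set is empty and remains empty for the remaining 1 symbol.
That set has 0 states.

0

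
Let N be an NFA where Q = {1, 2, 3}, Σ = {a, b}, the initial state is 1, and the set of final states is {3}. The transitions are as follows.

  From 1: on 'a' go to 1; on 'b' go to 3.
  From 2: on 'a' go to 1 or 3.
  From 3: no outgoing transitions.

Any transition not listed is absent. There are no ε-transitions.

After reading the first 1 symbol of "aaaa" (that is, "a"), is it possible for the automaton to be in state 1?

Yes

Start in {1}.
Read 'a': 1→{1}; now {1}.
State 1 is in {1}.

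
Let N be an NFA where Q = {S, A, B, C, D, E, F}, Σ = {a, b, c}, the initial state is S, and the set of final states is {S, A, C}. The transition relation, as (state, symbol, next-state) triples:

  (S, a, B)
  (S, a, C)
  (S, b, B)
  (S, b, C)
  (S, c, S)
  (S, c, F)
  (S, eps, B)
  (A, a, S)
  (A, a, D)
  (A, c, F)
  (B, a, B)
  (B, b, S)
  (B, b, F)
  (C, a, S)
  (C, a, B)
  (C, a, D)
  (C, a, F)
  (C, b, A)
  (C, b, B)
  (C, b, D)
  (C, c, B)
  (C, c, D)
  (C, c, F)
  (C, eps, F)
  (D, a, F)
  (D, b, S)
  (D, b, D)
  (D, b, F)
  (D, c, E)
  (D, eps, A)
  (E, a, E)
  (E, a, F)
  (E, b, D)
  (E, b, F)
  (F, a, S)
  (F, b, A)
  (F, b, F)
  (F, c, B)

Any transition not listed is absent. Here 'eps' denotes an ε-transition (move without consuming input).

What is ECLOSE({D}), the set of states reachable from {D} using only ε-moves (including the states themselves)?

Begin with {D}.
ε-move D → A; add A.

{A, D}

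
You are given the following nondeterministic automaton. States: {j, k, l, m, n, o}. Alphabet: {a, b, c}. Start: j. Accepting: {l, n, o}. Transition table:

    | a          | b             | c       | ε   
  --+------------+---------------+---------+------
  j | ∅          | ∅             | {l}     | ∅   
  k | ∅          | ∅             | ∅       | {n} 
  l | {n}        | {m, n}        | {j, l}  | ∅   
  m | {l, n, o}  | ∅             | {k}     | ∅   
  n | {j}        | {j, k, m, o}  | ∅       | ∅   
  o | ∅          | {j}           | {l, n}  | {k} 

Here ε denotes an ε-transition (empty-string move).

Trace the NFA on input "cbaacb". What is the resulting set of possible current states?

Start in {j}.
Read 'c': j→{l}; now {l}.
Read 'b': l→{m, n}; now {m, n}.
Read 'a': m→{l, n, o}, n→{j}; union {j, l, n, o}; ε-closure = {j, k, l, n, o}.
Read 'a': j→∅, k→∅, l→{n}, n→{j}, o→∅; now {j, n}.
Read 'c': j→{l}, n→∅; now {l}.
Read 'b': l→{m, n}; now {m, n}.

{m, n}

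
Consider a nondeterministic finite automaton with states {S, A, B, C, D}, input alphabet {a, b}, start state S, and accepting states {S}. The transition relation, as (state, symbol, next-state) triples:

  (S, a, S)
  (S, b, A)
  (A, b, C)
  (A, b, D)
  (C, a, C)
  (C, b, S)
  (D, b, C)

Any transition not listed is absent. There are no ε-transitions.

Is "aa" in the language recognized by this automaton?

Start in {S}.
Read 'a': {S} → {S}.
Read 'a': {S} → {S}.
The final set {S} contains the accepting state S.

Yes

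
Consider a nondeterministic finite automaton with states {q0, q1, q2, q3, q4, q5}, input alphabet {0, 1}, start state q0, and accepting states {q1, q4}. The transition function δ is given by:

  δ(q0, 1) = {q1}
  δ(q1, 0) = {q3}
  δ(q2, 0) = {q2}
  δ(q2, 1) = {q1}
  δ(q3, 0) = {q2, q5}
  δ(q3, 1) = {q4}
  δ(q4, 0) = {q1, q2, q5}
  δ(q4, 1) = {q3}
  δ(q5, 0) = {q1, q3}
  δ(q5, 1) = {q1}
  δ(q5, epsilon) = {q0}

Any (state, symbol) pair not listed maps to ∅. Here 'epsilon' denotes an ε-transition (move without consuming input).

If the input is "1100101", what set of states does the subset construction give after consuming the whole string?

Start in {q0}.
Read '1': {q0} → {q1}.
Read '1': {q1} → ∅.
The set is empty and remains empty for the remaining 5 symbols.

∅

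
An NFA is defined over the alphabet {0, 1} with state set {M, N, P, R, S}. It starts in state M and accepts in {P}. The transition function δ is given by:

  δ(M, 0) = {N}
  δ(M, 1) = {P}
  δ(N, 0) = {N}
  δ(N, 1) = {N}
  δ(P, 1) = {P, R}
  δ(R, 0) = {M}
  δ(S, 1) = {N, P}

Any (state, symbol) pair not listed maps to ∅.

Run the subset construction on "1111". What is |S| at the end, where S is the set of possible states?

Start in {M}.
Read '1': M→{P}; now {P}.
Read '1': P→{P, R}; now {P, R}.
Read '1': P→{P, R}, R→∅; now {P, R}.
Read '1': P→{P, R}, R→∅; now {P, R}.
That set has 2 states.

2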